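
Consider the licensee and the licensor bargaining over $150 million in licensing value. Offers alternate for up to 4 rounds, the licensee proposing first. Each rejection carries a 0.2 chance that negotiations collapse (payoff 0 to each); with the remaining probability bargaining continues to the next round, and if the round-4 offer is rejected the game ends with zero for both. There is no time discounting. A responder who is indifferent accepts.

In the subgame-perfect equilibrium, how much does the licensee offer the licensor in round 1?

Round 4 (the licensor proposes): rejection yields 0 for the licensee; the licensor offers 0 and keeps 150.
Round 3 (the licensee proposes): rejecting gives the licensor an expected 0.8 × 150 = 120, so the licensee offers 120, keeping 30.
Round 2 (the licensor proposes): rejecting gives the licensee an expected 0.8 × 30 = 24. The licensor offers 24 and keeps 150 − 24 = 126.
Round 1 (the licensee proposes): rejecting gives the licensor an expected 0.8 × 126 = 100.8, so the licensee offers 100.8, keeping 49.2.

100.8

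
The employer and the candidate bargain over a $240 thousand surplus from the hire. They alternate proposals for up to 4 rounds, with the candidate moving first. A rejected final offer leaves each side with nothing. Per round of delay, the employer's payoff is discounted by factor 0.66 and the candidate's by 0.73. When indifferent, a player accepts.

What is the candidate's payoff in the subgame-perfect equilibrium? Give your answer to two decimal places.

120.91

Work backward from the last round.
Round 4 (the employer proposes): rejection yields 0 for the candidate; the employer offers 0 and keeps 240.
Round 3 (the candidate proposes): the employer can get 240 next round, worth 0.66 × 240 = 158.4 now; the candidate offers that and keeps 81.6.
Round 2 (the employer proposes): the candidate can get 81.6 next round, worth 0.73 × 81.6 = 59.568 now, so the employer offers 59.568, keeping 180.432.
Round 1 (the candidate proposes): the employer can get 180.432 next round, worth 0.66 × 180.432 = 119.08512 now, so the candidate offers 119.08512, keeping 120.91488.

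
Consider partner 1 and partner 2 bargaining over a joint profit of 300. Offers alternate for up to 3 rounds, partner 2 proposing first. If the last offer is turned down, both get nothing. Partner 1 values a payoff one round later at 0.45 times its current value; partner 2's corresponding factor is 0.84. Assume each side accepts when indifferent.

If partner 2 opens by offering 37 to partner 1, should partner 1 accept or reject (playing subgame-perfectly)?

Round 3 (partner 2 proposes): partner 1 will accept anything ≥ 0, so partner 2 offers 0 and keeps 300.
Round 2 (partner 1 proposes): partner 2 can get 300 next round, worth 0.84 × 300 = 252 now, so partner 1 offers 252, keeping 48.
So by rejecting in round 1, partner 1 gets 48 next round, worth 0.45 × 48 = 21.6 now.
Offer 37 ≥ 21.6, so partner 1 accepts.

Accept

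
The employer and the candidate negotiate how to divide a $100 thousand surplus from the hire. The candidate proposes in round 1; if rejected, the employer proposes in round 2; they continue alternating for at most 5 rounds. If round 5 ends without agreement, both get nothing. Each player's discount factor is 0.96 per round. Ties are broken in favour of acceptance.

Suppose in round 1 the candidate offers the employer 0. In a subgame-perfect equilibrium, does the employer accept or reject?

Work out the employer's continuation value if the offer is rejected.
Round 5 (the candidate proposes): the employer will accept anything ≥ 0, so the candidate offers 0 and keeps 100.
Round 4 (the employer proposes): the candidate can get 100 next round, worth 0.96 × 100 = 96 now; the employer offers that and keeps 4.
Round 3 (the candidate proposes): the employer can get 4 next round, worth 0.96 × 4 = 3.84 now, so the candidate offers 3.84, keeping 96.16.
Round 2 (the employer proposes): the candidate can get 96.16 next round, worth 0.96 × 96.16 = 92.3136 now. The employer offers 92.3136 and keeps 100 − 92.3136 = 7.6864.
So by rejecting in round 1, the employer gets 7.6864 next round, worth 0.96 × 7.6864 = 7.378944 now.
Offer 0 < 7.378944, so the employer rejects.

Reject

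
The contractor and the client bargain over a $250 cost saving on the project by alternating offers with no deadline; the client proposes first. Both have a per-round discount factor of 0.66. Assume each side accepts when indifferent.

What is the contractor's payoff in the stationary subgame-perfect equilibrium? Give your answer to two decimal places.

Let x be the client's share when the client proposes and y be the contractor's share when the contractor proposes.
The contractor accepts iff offered ≥ 0.66·y, so x = 250 − 0.66y. Symmetrically y = 250 − 0.66x.
Substituting: x = 250 − 0.66(250 − 0.66x), giving x(1 − 0.66·0.66) = 250(1 − 0.66).
So x = 250 × 0.34 / 0.5644 ≈ 150.6024, and the contractor receives 250 − x ≈ 99.3976.

99.40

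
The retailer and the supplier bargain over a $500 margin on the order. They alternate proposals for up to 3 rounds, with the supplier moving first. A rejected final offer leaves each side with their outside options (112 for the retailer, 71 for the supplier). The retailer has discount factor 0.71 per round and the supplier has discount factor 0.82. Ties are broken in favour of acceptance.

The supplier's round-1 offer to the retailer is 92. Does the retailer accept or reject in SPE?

Round 3 (the supplier proposes): the retailer gets 112 if talks fail, so the supplier offers 112 and keeps 388.
Round 2 (the retailer proposes): the supplier can get 388 next round, worth 0.82 × 388 = 318.16 now. The retailer offers 318.16 and keeps 500 − 318.16 = 181.84.
So by rejecting in round 1, the retailer gets 181.84 next round, worth 0.71 × 181.84 = 129.1064 now.
Offer 92 < 129.1064, so the retailer rejects.

Reject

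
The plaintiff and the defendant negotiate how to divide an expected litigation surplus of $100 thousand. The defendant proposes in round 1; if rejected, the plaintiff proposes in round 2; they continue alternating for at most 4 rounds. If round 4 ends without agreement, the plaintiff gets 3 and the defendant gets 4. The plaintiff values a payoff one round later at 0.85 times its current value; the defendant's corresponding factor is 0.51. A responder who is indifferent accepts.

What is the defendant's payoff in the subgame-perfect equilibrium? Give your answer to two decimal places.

Round 4 (the plaintiff proposes): the defendant gets 4 if talks fail, so the plaintiff offers 4 and keeps 96.
Round 3 (the defendant proposes): the plaintiff can get 96 next round, worth 0.85 × 96 = 81.6 now. The defendant offers 81.6 and keeps 100 − 81.6 = 18.4.
Round 2 (the plaintiff proposes): the defendant can get 18.4 next round, worth 0.51 × 18.4 = 9.384 now, so the plaintiff offers 9.384, keeping 90.616.
Round 1 (the defendant proposes): the plaintiff can get 90.616 next round, worth 0.85 × 90.616 = 77.0236 now. The defendant offers 77.0236 and keeps 100 − 77.0236 = 22.9764.

22.98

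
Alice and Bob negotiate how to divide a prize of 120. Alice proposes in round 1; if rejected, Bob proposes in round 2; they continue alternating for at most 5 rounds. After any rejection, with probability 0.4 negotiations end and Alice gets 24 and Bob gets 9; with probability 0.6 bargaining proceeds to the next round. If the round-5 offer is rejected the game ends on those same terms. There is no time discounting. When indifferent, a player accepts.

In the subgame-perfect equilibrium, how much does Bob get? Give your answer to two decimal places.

Round 5 (Alice proposes): Bob gets 9 if talks fail, so Alice offers 9 and keeps 111.
Round 4 (Bob proposes): rejecting gives Alice an expected 0.6 × 111 + 0.4 × 24 = 76.2; Bob offers that and keeps 43.8.
Round 3 (Alice proposes): rejecting gives Bob an expected 0.6 × 43.8 + 0.4 × 9 = 29.88. Alice offers 29.88 and keeps 120 − 29.88 = 90.12.
Round 2 (Bob proposes): rejecting gives Alice an expected 0.6 × 90.12 + 0.4 × 24 = 63.672, so Bob offers 63.672, keeping 56.328.
Round 1 (Alice proposes): rejecting gives Bob an expected 0.6 × 56.328 + 0.4 × 9 = 37.3968, so Alice offers 37.3968, keeping 82.6032.

37.40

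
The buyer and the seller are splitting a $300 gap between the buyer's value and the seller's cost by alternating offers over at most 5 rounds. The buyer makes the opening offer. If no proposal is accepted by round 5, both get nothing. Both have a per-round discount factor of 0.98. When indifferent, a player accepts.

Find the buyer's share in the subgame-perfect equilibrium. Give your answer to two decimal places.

288.47

Round 5 (the buyer proposes): the seller will accept anything ≥ 0, so the buyer offers 0 and keeps 300.
Round 4 (the seller proposes): the buyer can get 300 next round, worth 0.98 × 300 = 294 now; the seller offers that and keeps 6.
Round 3 (the buyer proposes): the seller can get 6 next round, worth 0.98 × 6 = 5.88 now, so the buyer offers 5.88, keeping 294.12.
Round 2 (the seller proposes): the buyer can get 294.12 next round, worth 0.98 × 294.12 = 288.2376 now, so the seller offers 288.2376, keeping 11.7624.
Round 1 (the buyer proposes): the seller can get 11.7624 next round, worth 0.98 × 11.7624 = 11.527152 now; the buyer offers that and keeps 288.472848.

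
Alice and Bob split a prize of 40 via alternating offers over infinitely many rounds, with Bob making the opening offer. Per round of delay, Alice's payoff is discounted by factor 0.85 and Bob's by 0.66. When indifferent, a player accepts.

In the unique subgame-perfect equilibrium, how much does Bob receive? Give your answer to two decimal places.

13.67

Let x be Bob's share when Bob proposes and y be Alice's share when Alice proposes.
Alice accepts iff offered ≥ 0.85·y, so x = 40 − 0.85y. Symmetrically y = 40 − 0.66x.
Substituting: x = 40 − 0.85(40 − 0.66x), giving x(1 − 0.66·0.85) = 40(1 − 0.85).
So x = 40 × 0.15 / 0.439 ≈ 13.6674, and Alice receives 40 − x ≈ 26.3326.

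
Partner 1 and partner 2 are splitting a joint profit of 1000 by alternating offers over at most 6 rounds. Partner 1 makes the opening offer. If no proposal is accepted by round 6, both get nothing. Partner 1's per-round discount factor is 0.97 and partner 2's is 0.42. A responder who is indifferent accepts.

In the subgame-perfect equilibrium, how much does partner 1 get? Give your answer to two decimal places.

Round 6 (partner 2 proposes): rejection yields 0 for partner 1; partner 2 offers 0 and keeps 1000.
Round 5 (partner 1 proposes): partner 2 can get 1000 next round, worth 0.42 × 1000 = 420 now. Partner 1 offers 420 and keeps 1000 − 420 = 580.
Round 4 (partner 2 proposes): partner 1 can get 580 next round, worth 0.97 × 580 = 562.6 now, so partner 2 offers 562.6, keeping 437.4.
Round 3 (partner 1 proposes): partner 2 can get 437.4 next round, worth 0.42 × 437.4 = 183.708 now. Partner 1 offers 183.708 and keeps 1000 − 183.708 = 816.292.
Round 2 (partner 2 proposes): partner 1 can get 816.292 next round, worth 0.97 × 816.292 = 791.80324 now, so partner 2 offers 791.80324, keeping 208.19676.
Round 1 (partner 1 proposes): partner 2 can get 208.19676 next round, worth 0.42 × 208.19676 = 87.4426392 now, so partner 1 offers 87.4426392, keeping 912.5573608.

912.56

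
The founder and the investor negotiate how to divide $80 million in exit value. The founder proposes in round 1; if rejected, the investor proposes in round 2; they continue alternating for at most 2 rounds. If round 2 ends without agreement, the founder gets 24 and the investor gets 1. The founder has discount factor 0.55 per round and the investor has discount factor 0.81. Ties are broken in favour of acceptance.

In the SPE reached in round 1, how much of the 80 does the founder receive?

By backward induction:
Round 2 (the investor proposes): the founder gets 24 if talks fail, so the investor offers 24 and keeps 56.
Round 1 (the founder proposes): the investor can get 56 next round, worth 0.81 × 56 = 45.36 now. The founder offers 45.36 and keeps 80 − 45.36 = 34.64.

34.64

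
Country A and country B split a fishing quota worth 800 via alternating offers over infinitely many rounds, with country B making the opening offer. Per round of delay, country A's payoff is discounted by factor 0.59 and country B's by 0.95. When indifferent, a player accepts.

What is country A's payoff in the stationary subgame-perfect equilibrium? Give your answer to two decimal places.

53.70

Let x be country B's share when country B proposes and y be country A's share when country A proposes.
Country A accepts iff offered ≥ 0.59·y, so x = 800 − 0.59y. Symmetrically y = 800 − 0.95x.
Substituting: x = 800 − 0.59(800 − 0.95x), giving x(1 − 0.95·0.59) = 800(1 − 0.59).
So x = 800 × 0.41 / 0.4395 ≈ 746.3026, and country A receives 800 − x ≈ 53.6974.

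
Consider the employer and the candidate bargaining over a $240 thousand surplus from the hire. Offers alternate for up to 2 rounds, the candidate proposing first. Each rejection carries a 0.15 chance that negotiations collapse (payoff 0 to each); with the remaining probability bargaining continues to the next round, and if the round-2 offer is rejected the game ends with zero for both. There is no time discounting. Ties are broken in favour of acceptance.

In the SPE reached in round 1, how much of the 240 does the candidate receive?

Round 2 (the employer proposes): rejection yields 0 for the candidate; the employer offers 0 and keeps 240.
Round 1 (the candidate proposes): rejecting gives the employer an expected 0.85 × 240 = 204, so the candidate offers 204, keeping 36.

36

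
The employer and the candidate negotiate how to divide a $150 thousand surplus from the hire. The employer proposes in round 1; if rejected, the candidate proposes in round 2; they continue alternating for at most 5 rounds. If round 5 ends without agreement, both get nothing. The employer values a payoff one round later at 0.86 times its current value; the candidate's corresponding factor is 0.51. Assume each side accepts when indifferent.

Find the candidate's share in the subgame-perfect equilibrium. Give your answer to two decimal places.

Round 5 (the employer proposes): rejection yields 0 for the candidate; the employer offers 0 and keeps 150.
Round 4 (the candidate proposes): the employer can get 150 next round, worth 0.86 × 150 = 129 now, so the candidate offers 129, keeping 21.
Round 3 (the employer proposes): the candidate can get 21 next round, worth 0.51 × 21 = 10.71 now. The employer offers 10.71 and keeps 150 − 10.71 = 139.29.
Round 2 (the candidate proposes): the employer can get 139.29 next round, worth 0.86 × 139.29 = 119.7894 now; the candidate offers that and keeps 30.2106.
Round 1 (the employer proposes): the candidate can get 30.2106 next round, worth 0.51 × 30.2106 = 15.407406 now; the employer offers that and keeps 134.592594.

15.41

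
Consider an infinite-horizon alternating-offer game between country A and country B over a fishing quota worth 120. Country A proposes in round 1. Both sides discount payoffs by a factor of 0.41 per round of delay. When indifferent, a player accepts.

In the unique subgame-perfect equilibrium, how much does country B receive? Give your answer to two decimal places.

34.89

When country A proposes, country B accepts any offer worth at least 0.41 times what country B would get by proposing next round; and vice versa.
This gives x = 120 − 0.41y and y = 120 − 0.41x, where x and y are each side's share when it proposes.
Hence (1 − 0.41·0.41)x = 120(1 − 0.41), i.e. 0.8319·x = 70.8.
x ≈ 85.1064; country B's share is 120 − x ≈ 34.8936.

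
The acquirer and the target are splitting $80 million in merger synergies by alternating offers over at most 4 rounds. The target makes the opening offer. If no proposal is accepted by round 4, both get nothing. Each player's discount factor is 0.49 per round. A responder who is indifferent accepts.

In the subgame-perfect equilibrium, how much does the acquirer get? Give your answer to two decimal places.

29.40

Round 4 (the acquirer proposes): the target will accept anything ≥ 0, so the acquirer offers 0 and keeps 80.
Round 3 (the target proposes): the acquirer can get 80 next round, worth 0.49 × 80 = 39.2 now; the target offers that and keeps 40.8.
Round 2 (the acquirer proposes): the target can get 40.8 next round, worth 0.49 × 40.8 = 19.992 now; the acquirer offers that and keeps 60.008.
Round 1 (the target proposes): the acquirer can get 60.008 next round, worth 0.49 × 60.008 = 29.40392 now, so the target offers 29.40392, keeping 50.59608.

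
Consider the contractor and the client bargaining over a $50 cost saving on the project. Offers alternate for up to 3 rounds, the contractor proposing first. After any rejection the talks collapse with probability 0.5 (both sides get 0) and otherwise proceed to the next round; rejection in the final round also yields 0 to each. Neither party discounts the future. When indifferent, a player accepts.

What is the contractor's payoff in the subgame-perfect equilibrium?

Round 3 (the contractor proposes): rejection yields 0 for the client; the contractor offers 0 and keeps 50.
Round 2 (the client proposes): rejecting gives the contractor an expected 0.5 × 50 = 25, so the client offers 25, keeping 25.
Round 1 (the contractor proposes): rejecting gives the client an expected 0.5 × 25 = 12.5, so the contractor offers 12.5, keeping 37.5.

37.5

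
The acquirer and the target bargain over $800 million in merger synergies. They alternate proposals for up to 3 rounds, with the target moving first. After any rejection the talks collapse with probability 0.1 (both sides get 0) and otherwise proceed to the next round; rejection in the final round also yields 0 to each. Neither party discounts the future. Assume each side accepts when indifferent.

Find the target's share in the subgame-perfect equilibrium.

728

Round 3 (the target proposes): the acquirer will accept anything ≥ 0, so the target offers 0 and keeps 800.
Round 2 (the acquirer proposes): rejecting gives the target an expected 0.9 × 800 = 720. The acquirer offers 720 and keeps 800 − 720 = 80.
Round 1 (the target proposes): rejecting gives the acquirer an expected 0.9 × 80 = 72. The target offers 72 and keeps 800 − 72 = 728.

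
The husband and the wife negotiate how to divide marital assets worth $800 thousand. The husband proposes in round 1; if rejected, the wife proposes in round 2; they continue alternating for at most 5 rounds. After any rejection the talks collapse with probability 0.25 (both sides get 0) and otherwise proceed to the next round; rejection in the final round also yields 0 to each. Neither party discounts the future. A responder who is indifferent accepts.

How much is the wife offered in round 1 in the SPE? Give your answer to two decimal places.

234.38

By backward induction:
Round 5 (the husband proposes): the wife will accept anything ≥ 0, so the husband offers 0 and keeps 800.
Round 4 (the wife proposes): rejecting gives the husband an expected 0.75 × 800 = 600, so the wife offers 600, keeping 200.
Round 3 (the husband proposes): rejecting gives the wife an expected 0.75 × 200 = 150. The husband offers 150 and keeps 800 − 150 = 650.
Round 2 (the wife proposes): rejecting gives the husband an expected 0.75 × 650 = 487.5, so the wife offers 487.5, keeping 312.5.
Round 1 (the husband proposes): rejecting gives the wife an expected 0.75 × 312.5 = 234.375. The husband offers 234.375 and keeps 800 − 234.375 = 565.625.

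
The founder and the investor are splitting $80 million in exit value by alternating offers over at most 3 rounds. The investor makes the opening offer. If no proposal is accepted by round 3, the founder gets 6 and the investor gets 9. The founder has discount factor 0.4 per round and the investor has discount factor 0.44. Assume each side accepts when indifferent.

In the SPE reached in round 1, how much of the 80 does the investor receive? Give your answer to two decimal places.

Solve by backward induction from round 3.
Round 3 (the investor proposes): the founder gets 6 if talks fail, so the investor offers 6 and keeps 74.
Round 2 (the founder proposes): the investor can get 74 next round, worth 0.44 × 74 = 32.56 now; the founder offers that and keeps 47.44.
Round 1 (the investor proposes): the founder can get 47.44 next round, worth 0.4 × 47.44 = 18.976 now, so the investor offers 18.976, keeping 61.024.

61.02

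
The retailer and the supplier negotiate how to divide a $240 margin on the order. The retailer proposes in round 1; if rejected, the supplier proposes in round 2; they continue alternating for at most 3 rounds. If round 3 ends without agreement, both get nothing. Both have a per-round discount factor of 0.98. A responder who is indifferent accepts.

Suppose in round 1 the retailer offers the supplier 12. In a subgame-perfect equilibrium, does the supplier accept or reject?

Round 3 (the retailer proposes): rejection yields 0 for the supplier; the retailer offers 0 and keeps 240.
Round 2 (the supplier proposes): the retailer can get 240 next round, worth 0.98 × 240 = 235.2 now. The supplier offers 235.2 and keeps 240 − 235.2 = 4.8.
So by rejecting in round 1, the supplier gets 4.8 next round, worth 0.98 × 4.8 = 4.704 now.
Offer 12 ≥ 4.704, so the supplier accepts.

Accept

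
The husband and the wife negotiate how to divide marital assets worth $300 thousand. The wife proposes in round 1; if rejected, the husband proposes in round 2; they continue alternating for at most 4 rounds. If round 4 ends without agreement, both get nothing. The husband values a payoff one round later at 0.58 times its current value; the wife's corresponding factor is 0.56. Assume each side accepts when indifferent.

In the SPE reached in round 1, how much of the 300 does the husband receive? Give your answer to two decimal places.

Round 4 (the husband proposes): the wife will accept anything ≥ 0, so the husband offers 0 and keeps 300.
Round 3 (the wife proposes): the husband can get 300 next round, worth 0.58 × 300 = 174 now; the wife offers that and keeps 126.
Round 2 (the husband proposes): the wife can get 126 next round, worth 0.56 × 126 = 70.56 now, so the husband offers 70.56, keeping 229.44.
Round 1 (the wife proposes): the husband can get 229.44 next round, worth 0.58 × 229.44 = 133.0752 now. The wife offers 133.0752 and keeps 300 − 133.0752 = 166.9248.

133.08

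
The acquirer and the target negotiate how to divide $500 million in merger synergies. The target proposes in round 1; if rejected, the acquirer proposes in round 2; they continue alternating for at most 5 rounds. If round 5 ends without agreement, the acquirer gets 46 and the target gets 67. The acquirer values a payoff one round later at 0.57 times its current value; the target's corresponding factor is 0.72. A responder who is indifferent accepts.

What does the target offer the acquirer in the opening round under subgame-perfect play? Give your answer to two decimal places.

Round 5 (the target proposes): the acquirer gets 46 if talks fail, so the target offers 46 and keeps 454.
Round 4 (the acquirer proposes): the target can get 454 next round, worth 0.72 × 454 = 326.88 now; the acquirer offers that and keeps 173.12.
Round 3 (the target proposes): the acquirer can get 173.12 next round, worth 0.57 × 173.12 = 98.6784 now, so the target offers 98.6784, keeping 401.3216.
Round 2 (the acquirer proposes): the target can get 401.3216 next round, worth 0.72 × 401.3216 = 288.951552 now. The acquirer offers 288.951552 and keeps 500 − 288.951552 = 211.048448.
Round 1 (the target proposes): the acquirer can get 211.048448 next round, worth 0.57 × 211.048448 = 120.29761536 now. The target offers 120.29761536 and keeps 500 − 120.29761536 = 379.70238464.

120.30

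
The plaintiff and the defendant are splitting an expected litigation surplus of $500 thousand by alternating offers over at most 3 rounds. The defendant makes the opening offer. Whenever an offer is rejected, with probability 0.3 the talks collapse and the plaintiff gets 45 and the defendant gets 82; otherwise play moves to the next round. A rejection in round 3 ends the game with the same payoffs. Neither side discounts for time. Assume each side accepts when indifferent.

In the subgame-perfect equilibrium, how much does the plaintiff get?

123.33

By backward induction:
Round 3 (the defendant proposes): the plaintiff gets 45 if talks fail, so the defendant offers 45 and keeps 455.
Round 2 (the plaintiff proposes): rejecting gives the defendant an expected 0.7 × 455 + 0.3 × 82 = 343.1; the plaintiff offers that and keeps 156.9.
Round 1 (the defendant proposes): rejecting gives the plaintiff an expected 0.7 × 156.9 + 0.3 × 45 = 123.33, so the defendant offers 123.33, keeping 376.67.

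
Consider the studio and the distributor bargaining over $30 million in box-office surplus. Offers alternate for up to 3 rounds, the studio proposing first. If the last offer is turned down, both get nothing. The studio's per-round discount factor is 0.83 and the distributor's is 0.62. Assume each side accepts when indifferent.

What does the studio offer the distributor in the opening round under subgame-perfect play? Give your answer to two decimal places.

Round 3 (the studio proposes): rejection yields 0 for the distributor; the studio offers 0 and keeps 30.
Round 2 (the distributor proposes): the studio can get 30 next round, worth 0.83 × 30 = 24.9 now, so the distributor offers 24.9, keeping 5.1.
Round 1 (the studio proposes): the distributor can get 5.1 next round, worth 0.62 × 5.1 = 3.162 now. The studio offers 3.162 and keeps 30 − 3.162 = 26.838.

3.16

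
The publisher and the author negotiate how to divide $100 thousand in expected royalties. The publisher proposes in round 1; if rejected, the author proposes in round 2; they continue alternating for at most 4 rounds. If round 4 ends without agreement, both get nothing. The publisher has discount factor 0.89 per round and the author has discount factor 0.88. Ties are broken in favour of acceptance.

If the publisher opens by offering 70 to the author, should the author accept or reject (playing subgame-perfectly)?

Work out the author's continuation value if the offer is rejected.
Round 4 (the author proposes): the publisher will accept anything ≥ 0, so the author offers 0 and keeps 100.
Round 3 (the publisher proposes): the author can get 100 next round, worth 0.88 × 100 = 88 now; the publisher offers that and keeps 12.
Round 2 (the author proposes): the publisher can get 12 next round, worth 0.89 × 12 = 10.68 now; the author offers that and keeps 89.32.
So by rejecting in round 1, the author gets 89.32 next round, worth 0.88 × 89.32 = 78.6016 now.
Offer 70 < 78.6016, so the author rejects.

Reject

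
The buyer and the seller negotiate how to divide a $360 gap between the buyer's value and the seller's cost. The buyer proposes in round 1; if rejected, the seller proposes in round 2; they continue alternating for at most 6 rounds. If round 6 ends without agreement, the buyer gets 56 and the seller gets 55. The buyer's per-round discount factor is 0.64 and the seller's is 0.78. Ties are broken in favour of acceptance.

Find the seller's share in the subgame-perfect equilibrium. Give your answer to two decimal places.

210.64

Round 6 (the seller proposes): the buyer gets 56 if talks fail, so the seller offers 56 and keeps 304.
Round 5 (the buyer proposes): the seller can get 304 next round, worth 0.78 × 304 = 237.12 now, so the buyer offers 237.12, keeping 122.88.
Round 4 (the seller proposes): the buyer can get 122.88 next round, worth 0.64 × 122.88 = 78.6432 now. The seller offers 78.6432 and keeps 360 − 78.6432 = 281.3568.
Round 3 (the buyer proposes): the seller can get 281.3568 next round, worth 0.78 × 281.3568 = 219.458304 now, so the buyer offers 219.458304, keeping 140.541696.
Round 2 (the seller proposes): the buyer can get 140.541696 next round, worth 0.64 × 140.541696 = 89.94668544 now, so the seller offers 89.94668544, keeping 270.05331456.
Round 1 (the buyer proposes): the seller can get 270.05331456 next round, worth 0.78 × 270.05331456 = 210.6415853568 now, so the buyer offers 210.6415853568, keeping 149.3584146432.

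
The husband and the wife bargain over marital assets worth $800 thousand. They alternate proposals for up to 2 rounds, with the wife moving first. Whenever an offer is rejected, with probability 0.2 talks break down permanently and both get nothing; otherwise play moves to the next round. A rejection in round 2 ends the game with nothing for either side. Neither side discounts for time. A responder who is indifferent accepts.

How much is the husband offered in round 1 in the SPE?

640

By backward induction:
Round 2 (the husband proposes): the wife will accept anything ≥ 0, so the husband offers 0 and keeps 800.
Round 1 (the wife proposes): rejecting gives the husband an expected 0.8 × 800 = 640, so the wife offers 640, keeping 160.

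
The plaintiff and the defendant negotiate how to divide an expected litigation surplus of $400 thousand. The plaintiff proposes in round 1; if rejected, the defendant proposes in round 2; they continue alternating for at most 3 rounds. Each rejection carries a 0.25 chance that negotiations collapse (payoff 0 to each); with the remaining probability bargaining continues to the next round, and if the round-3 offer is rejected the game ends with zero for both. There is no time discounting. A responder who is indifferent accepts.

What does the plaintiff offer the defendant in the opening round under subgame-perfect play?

By backward induction:
Round 3 (the plaintiff proposes): rejection yields 0 for the defendant; the plaintiff offers 0 and keeps 400.
Round 2 (the defendant proposes): rejecting gives the plaintiff an expected 0.75 × 400 = 300. The defendant offers 300 and keeps 400 − 300 = 100.
Round 1 (the plaintiff proposes): rejecting gives the defendant an expected 0.75 × 100 = 75. The plaintiff offers 75 and keeps 400 − 75 = 325.

75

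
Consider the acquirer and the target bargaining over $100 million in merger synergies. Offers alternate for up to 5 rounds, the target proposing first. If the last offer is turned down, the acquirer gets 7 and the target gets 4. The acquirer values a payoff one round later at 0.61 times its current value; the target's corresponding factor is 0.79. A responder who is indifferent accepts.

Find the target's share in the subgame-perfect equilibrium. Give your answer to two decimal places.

79.39

Round 5 (the target proposes): the acquirer gets 7 if talks fail, so the target offers 7 and keeps 93.
Round 4 (the acquirer proposes): the target can get 93 next round, worth 0.79 × 93 = 73.47 now. The acquirer offers 73.47 and keeps 100 − 73.47 = 26.53.
Round 3 (the target proposes): the acquirer can get 26.53 next round, worth 0.61 × 26.53 = 16.1833 now; the target offers that and keeps 83.8167.
Round 2 (the acquirer proposes): the target can get 83.8167 next round, worth 0.79 × 83.8167 = 66.215193 now; the acquirer offers that and keeps 33.784807.
Round 1 (the target proposes): the acquirer can get 33.784807 next round, worth 0.61 × 33.784807 = 20.60873227 now; the target offers that and keeps 79.39126773.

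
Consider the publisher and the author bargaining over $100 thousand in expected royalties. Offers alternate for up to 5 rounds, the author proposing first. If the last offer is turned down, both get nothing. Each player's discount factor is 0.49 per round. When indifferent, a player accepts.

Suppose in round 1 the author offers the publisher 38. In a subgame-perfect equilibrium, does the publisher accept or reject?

Accept

Work out the publisher's continuation value if the offer is rejected.
Round 5 (the author proposes): rejection yields 0 for the publisher; the author offers 0 and keeps 100.
Round 4 (the publisher proposes): the author can get 100 next round, worth 0.49 × 100 = 49 now; the publisher offers that and keeps 51.
Round 3 (the author proposes): the publisher can get 51 next round, worth 0.49 × 51 = 24.99 now; the author offers that and keeps 75.01.
Round 2 (the publisher proposes): the author can get 75.01 next round, worth 0.49 × 75.01 = 36.7549 now, so the publisher offers 36.7549, keeping 63.2451.
So by rejecting in round 1, the publisher gets 63.2451 next round, worth 0.49 × 63.2451 = 30.990099 now.
Offer 38 ≥ 30.990099, so the publisher accepts.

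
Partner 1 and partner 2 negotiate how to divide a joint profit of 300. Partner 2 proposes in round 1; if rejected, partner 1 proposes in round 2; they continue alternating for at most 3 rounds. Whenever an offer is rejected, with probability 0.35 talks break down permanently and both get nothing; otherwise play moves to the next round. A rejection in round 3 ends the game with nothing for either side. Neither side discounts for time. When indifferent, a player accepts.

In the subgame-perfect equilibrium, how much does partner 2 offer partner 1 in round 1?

Round 3 (partner 2 proposes): rejection yields 0 for partner 1; partner 2 offers 0 and keeps 300.
Round 2 (partner 1 proposes): rejecting gives partner 2 an expected 0.65 × 300 = 195; partner 1 offers that and keeps 105.
Round 1 (partner 2 proposes): rejecting gives partner 1 an expected 0.65 × 105 = 68.25; partner 2 offers that and keeps 231.75.

68.25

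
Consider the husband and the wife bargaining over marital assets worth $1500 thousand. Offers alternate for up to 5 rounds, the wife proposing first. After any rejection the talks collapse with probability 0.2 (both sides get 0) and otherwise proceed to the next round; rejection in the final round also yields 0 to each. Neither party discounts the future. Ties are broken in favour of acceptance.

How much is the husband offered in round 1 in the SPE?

By backward induction:
Round 5 (the wife proposes): rejection yields 0 for the husband; the wife offers 0 and keeps 1500.
Round 4 (the husband proposes): rejecting gives the wife an expected 0.8 × 1500 = 1200; the husband offers that and keeps 300.
Round 3 (the wife proposes): rejecting gives the husband an expected 0.8 × 300 = 240. The wife offers 240 and keeps 1500 − 240 = 1260.
Round 2 (the husband proposes): rejecting gives the wife an expected 0.8 × 1260 = 1008; the husband offers that and keeps 492.
Round 1 (the wife proposes): rejecting gives the husband an expected 0.8 × 492 = 393.6; the wife offers that and keeps 1106.4.

393.6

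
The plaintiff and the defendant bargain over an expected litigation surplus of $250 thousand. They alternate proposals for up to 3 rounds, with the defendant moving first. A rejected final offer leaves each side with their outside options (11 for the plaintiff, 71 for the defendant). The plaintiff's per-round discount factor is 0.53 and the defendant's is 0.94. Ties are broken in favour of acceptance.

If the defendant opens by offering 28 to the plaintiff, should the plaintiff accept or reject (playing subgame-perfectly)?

Work out the plaintiff's continuation value if the offer is rejected.
Round 3 (the defendant proposes): the plaintiff gets 11 if talks fail, so the defendant offers 11 and keeps 239.
Round 2 (the plaintiff proposes): the defendant can get 239 next round, worth 0.94 × 239 = 224.66 now, so the plaintiff offers 224.66, keeping 25.34.
So by rejecting in round 1, the plaintiff gets 25.34 next round, worth 0.53 × 25.34 = 13.4302 now.
Offer 28 ≥ 13.4302, so the plaintiff accepts.

Accept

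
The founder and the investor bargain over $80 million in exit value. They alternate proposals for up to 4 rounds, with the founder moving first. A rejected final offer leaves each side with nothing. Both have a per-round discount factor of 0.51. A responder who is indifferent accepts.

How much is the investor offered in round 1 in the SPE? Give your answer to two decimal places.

Round 4 (the investor proposes): the founder will accept anything ≥ 0, so the investor offers 0 and keeps 80.
Round 3 (the founder proposes): the investor can get 80 next round, worth 0.51 × 80 = 40.8 now. The founder offers 40.8 and keeps 80 − 40.8 = 39.2.
Round 2 (the investor proposes): the founder can get 39.2 next round, worth 0.51 × 39.2 = 19.992 now. The investor offers 19.992 and keeps 80 − 19.992 = 60.008.
Round 1 (the founder proposes): the investor can get 60.008 next round, worth 0.51 × 60.008 = 30.60408 now. The founder offers 30.60408 and keeps 80 − 30.60408 = 49.39592.

30.60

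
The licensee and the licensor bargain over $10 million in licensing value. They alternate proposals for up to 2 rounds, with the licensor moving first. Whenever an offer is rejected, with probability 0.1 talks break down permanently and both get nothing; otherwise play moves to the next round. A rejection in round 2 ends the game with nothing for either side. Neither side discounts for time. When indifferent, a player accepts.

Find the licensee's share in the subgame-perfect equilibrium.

9

By backward induction:
Round 2 (the licensee proposes): the licensor will accept anything ≥ 0, so the licensee offers 0 and keeps 10.
Round 1 (the licensor proposes): rejecting gives the licensee an expected 0.9 × 10 = 9, so the licensor offers 9, keeping 1.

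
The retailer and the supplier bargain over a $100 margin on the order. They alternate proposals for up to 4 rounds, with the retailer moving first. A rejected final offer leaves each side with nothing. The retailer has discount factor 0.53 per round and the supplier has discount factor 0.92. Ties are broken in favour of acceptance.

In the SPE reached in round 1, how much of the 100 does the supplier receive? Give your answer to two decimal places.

88.10

Round 4 (the supplier proposes): the retailer will accept anything ≥ 0, so the supplier offers 0 and keeps 100.
Round 3 (the retailer proposes): the supplier can get 100 next round, worth 0.92 × 100 = 92 now, so the retailer offers 92, keeping 8.
Round 2 (the supplier proposes): the retailer can get 8 next round, worth 0.53 × 8 = 4.24 now; the supplier offers that and keeps 95.76.
Round 1 (the retailer proposes): the supplier can get 95.76 next round, worth 0.92 × 95.76 = 88.0992 now; the retailer offers that and keeps 11.9008.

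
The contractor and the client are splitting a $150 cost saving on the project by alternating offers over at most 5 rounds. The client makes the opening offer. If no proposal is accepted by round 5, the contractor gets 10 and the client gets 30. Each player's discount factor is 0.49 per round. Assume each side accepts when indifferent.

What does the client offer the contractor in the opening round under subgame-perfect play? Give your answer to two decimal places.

By backward induction:
Round 5 (the client proposes): the contractor gets 10 if talks fail, so the client offers 10 and keeps 140.
Round 4 (the contractor proposes): the client can get 140 next round, worth 0.49 × 140 = 68.6 now, so the contractor offers 68.6, keeping 81.4.
Round 3 (the client proposes): the contractor can get 81.4 next round, worth 0.49 × 81.4 = 39.886 now; the client offers that and keeps 110.114.
Round 2 (the contractor proposes): the client can get 110.114 next round, worth 0.49 × 110.114 = 53.95586 now; the contractor offers that and keeps 96.04414.
Round 1 (the client proposes): the contractor can get 96.04414 next round, worth 0.49 × 96.04414 = 47.0616286 now. The client offers 47.0616286 and keeps 150 − 47.0616286 = 102.9383714.

47.06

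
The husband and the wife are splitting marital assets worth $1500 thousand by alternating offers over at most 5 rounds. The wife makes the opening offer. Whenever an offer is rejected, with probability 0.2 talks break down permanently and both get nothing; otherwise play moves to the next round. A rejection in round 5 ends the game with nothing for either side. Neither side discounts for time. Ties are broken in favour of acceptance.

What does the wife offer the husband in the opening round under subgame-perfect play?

393.6

By backward induction:
Round 5 (the wife proposes): the husband will accept anything ≥ 0, so the wife offers 0 and keeps 1500.
Round 4 (the husband proposes): rejecting gives the wife an expected 0.8 × 1500 = 1200; the husband offers that and keeps 300.
Round 3 (the wife proposes): rejecting gives the husband an expected 0.8 × 300 = 240; the wife offers that and keeps 1260.
Round 2 (the husband proposes): rejecting gives the wife an expected 0.8 × 1260 = 1008. The husband offers 1008 and keeps 1500 − 1008 = 492.
Round 1 (the wife proposes): rejecting gives the husband an expected 0.8 × 492 = 393.6; the wife offers that and keeps 1106.4.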